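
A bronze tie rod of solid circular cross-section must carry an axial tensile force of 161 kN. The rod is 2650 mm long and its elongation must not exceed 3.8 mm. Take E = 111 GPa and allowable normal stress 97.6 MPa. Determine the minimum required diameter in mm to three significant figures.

Required area A ≥ P/σ_allow = 161000/97.6 = 1650 mm².
For a solid circular section, d ≥ √(4A/π) = 45.83 mm.
Elongation limit: A ≥ PL/(Eδ_allow) = 161000·2650/(111000·3.8) = 1011 mm² ⇒ d ≥ 35.89 mm.
The stress limit governs.

45.8 mm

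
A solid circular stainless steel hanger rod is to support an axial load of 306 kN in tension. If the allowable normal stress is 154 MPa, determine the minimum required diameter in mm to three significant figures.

50.3 mm

Required area A ≥ P/σ_allow = 306000/154 = 1987 mm².
For a solid circular section, d ≥ √(4A/π) = 50.3 mm.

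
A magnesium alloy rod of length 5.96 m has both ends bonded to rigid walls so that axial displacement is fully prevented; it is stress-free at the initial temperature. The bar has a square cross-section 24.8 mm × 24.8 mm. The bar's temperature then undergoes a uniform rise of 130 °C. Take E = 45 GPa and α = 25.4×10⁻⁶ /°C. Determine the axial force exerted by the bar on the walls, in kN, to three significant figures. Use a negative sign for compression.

-91.4 kN

Free thermal expansion αLΔT = 25.4e-6 · 5960 · 130 = 19.68 mm.
The walls impose strain ε = −(19.68)/5960 = -3.3020e-03; σ = Eε = 45000 · -3.3020e-03 = -148.6 MPa.
Wall reaction R = σ·A = -148.6·615 = -91390 N = -91.39 kN.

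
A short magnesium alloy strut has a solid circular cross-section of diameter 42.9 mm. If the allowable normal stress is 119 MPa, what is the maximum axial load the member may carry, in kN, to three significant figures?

A = 1445 mm².
P_max = σ_allow · A = 119 · 1445 = 172000 N = 172 kN.

172 kN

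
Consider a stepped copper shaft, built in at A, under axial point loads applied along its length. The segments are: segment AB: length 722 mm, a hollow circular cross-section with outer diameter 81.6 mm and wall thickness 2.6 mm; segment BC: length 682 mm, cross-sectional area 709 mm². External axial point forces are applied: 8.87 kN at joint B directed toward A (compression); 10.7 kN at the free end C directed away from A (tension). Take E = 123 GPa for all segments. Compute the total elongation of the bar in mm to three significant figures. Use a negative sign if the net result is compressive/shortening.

Internal axial forces (sectioning from the free end, tension +): N_BC = 10.7 kN, N_AB = 1.83 kN.
A_AB = 645.3 mm².
δ_AB = 1830·722/(645.3·123000) = 0.01665 mm
δ_BC = 10700·682/(709·123000) = 0.08368 mm
δ = Σδ_i = 0.1003 mm.

0.100 mm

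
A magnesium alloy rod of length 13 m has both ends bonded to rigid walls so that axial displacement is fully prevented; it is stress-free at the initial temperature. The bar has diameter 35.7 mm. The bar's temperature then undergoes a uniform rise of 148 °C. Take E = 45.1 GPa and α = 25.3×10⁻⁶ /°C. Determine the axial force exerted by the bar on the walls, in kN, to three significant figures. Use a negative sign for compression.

-169 kN

Free thermal expansion αLΔT = 25.3e-6 · 13000 · 148 = 48.68 mm.
The walls impose strain ε = −(48.68)/13000 = -3.7444e-03; σ = Eε = 45100 · -3.7444e-03 = -168.9 MPa.
Wall reaction R = σ·A = -168.9·1001 = -169000 N = -169 kN.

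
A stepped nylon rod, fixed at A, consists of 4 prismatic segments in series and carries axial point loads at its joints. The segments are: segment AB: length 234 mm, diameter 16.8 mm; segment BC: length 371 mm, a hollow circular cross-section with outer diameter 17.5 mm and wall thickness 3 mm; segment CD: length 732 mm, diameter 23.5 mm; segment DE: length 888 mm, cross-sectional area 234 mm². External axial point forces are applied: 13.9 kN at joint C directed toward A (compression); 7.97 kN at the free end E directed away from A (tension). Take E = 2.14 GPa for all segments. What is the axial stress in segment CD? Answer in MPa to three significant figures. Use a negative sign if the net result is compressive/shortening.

Internal axial forces (sectioning from the free end, tension +): N_DE = 7.97 kN, N_CD = 7.97 kN, N_BC = -5.93 kN, N_AB = -5.93 kN.
A_CD = 433.7 mm².
σ_CD = N_CD/A_CD = 7970/433.7 = 18.38 MPa.

18.4 MPa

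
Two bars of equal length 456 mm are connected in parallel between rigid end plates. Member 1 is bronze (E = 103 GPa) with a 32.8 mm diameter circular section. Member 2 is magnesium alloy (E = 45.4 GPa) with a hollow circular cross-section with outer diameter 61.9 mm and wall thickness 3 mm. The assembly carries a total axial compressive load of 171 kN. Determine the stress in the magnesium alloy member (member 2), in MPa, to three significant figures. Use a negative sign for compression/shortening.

A_1 = 845 mm².
A_2 = 555.1 mm².
Equal strain + equilibrium ⇒ each member carries load in proportion to AE: A₁E₁ = 87030000 N, A₂E₂ = 25200000 N, ΣAE = 112200000 N.
σ₂ = P·E₂/ΣAE = -171000·45400/112200000 = -69.17 MPa.

-69.2 MPa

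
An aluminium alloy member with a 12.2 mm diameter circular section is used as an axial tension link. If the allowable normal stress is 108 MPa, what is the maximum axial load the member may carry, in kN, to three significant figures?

12.6 kN

A = 116.9 mm².
P_max = σ_allow · A = 108 · 116.9 = 12630 N = 12.63 kN.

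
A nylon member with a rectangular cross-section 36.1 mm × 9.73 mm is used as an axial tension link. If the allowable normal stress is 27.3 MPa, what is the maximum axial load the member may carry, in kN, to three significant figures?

9.59 kN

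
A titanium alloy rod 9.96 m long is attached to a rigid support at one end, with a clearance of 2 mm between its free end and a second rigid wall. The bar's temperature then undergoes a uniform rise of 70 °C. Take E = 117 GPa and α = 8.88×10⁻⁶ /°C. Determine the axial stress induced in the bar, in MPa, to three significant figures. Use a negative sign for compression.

-49.2 MPa

Free thermal expansion αLΔT = 8.88e-6 · 9960 · 70 = 6.191 mm.
The walls engage after the gap closes; constrained expansion = 6.191 − 2 = 4.191 mm.
The walls impose strain ε = −(4.191)/9960 = -4.2080e-04; σ = Eε = 117000 · -4.2080e-04 = -49.23 MPa.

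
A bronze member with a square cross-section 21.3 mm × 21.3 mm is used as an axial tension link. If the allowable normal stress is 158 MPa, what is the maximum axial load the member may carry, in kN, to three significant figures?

71.7 kN

A = 453.7 mm².
P_max = σ_allow · A = 158 · 453.7 = 71680 N = 71.68 kN.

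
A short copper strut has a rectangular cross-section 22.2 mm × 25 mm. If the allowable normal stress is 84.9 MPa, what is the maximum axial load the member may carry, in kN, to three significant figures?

47.1 kN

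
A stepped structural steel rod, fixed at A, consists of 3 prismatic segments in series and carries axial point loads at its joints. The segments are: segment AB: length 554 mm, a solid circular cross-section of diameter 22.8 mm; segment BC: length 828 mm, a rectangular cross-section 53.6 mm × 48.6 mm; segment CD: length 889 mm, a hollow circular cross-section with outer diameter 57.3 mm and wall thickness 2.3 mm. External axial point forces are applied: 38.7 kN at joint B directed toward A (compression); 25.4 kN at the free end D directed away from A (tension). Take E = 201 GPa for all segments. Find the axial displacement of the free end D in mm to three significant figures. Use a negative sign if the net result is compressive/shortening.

Internal axial forces (sectioning from the free end, tension +): N_CD = 25.4 kN, N_BC = 25.4 kN, N_AB = -13.3 kN.
A_AB = 408.3 mm².
A_BC = 2605 mm².
A_CD = 397.4 mm².
δ_AB = -13300·554/(408.3·201000) = -0.08979 mm
δ_BC = 25400·828/(2605·201000) = 0.04017 mm
δ_CD = 25400·889/(397.4·201000) = 0.2827 mm
δ = Σδ_i = 0.2331 mm.

0.233 mm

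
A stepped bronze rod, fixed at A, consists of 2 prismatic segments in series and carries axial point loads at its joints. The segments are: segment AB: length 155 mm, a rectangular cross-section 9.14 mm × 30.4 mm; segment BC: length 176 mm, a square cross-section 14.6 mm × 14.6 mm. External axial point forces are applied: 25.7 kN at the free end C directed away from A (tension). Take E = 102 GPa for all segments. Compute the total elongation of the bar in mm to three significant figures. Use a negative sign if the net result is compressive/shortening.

0.349 mm

Internal axial forces (sectioning from the free end, tension +): N_BC = 25.7 kN, N_AB = 25.7 kN.
A_AB = 277.9 mm².
A_BC = 213.2 mm².
δ_AB = 25700·155/(277.9·102000) = 0.1406 mm
δ_BC = 25700·176/(213.2·102000) = 0.208 mm
δ = Σδ_i = 0.3486 mm.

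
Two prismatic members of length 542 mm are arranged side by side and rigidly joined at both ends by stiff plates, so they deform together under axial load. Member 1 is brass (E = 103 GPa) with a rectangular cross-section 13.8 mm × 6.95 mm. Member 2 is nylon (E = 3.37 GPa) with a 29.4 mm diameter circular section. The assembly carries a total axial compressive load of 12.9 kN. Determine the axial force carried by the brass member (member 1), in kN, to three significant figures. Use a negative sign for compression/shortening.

A_1 = 95.91 mm².
A_2 = 678.9 mm².
Equal strain + equilibrium ⇒ each member carries load in proportion to AE: A₁E₁ = 9879000 N, A₂E₂ = 2288000 N, ΣAE = 12170000 N.
F₁ = P·A₁E₁/ΣAE = -12900·9879000/12170000 = -10470 N.

-10.5 kN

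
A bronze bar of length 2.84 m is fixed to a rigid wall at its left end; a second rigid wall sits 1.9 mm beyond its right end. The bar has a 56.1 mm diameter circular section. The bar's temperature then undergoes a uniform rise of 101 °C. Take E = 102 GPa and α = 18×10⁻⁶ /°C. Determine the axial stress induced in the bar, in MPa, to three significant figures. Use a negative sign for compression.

Free thermal expansion αLΔT = 18e-6 · 2840 · 101 = 5.163 mm.
The walls engage after the gap closes; constrained expansion = 5.163 − 1.9 = 3.263 mm.
The walls impose strain ε = −(3.263)/2840 = -1.1490e-03; σ = Eε = 102000 · -1.1490e-03 = -117.2 MPa.

-117 MPa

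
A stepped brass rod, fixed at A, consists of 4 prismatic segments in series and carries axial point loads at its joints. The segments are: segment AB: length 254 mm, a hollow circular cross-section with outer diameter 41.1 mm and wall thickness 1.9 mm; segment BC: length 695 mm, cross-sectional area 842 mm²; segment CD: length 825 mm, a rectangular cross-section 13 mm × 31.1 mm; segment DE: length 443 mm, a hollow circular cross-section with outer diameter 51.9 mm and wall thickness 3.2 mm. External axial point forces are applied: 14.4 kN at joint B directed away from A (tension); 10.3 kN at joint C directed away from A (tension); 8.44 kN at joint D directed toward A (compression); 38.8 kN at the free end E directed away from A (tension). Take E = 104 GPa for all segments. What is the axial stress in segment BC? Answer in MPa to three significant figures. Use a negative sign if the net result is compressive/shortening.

Internal axial forces (sectioning from the free end, tension +): N_DE = 38.8 kN, N_CD = 30.36 kN, N_BC = 40.66 kN, N_AB = 55.06 kN.
σ_BC = N_BC/A_BC = 40660/842 = 48.29 MPa.

48.3 MPa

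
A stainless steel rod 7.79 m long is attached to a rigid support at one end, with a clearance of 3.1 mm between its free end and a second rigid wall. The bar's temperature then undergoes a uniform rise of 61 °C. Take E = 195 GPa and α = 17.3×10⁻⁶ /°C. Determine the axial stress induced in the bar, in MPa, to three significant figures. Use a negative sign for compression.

Free thermal expansion αLΔT = 17.3e-6 · 7790 · 61 = 8.221 mm.
The walls engage after the gap closes; constrained expansion = 8.221 − 3.1 = 5.121 mm.
The walls impose strain ε = −(5.121)/7790 = -6.5735e-04; σ = Eε = 195000 · -6.5735e-04 = -128.2 MPa.

-128 MPa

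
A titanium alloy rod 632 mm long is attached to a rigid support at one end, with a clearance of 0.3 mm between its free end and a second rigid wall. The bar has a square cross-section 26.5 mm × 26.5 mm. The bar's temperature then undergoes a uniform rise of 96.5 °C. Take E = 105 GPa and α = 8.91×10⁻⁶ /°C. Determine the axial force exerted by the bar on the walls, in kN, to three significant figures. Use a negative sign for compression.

Free thermal expansion αLΔT = 8.91e-6 · 632 · 96.5 = 0.5434 mm.
The walls engage after the gap closes; constrained expansion = 0.5434 − 0.3 = 0.2434 mm.
The walls impose strain ε = −(0.2434)/632 = -3.8513e-04; σ = Eε = 105000 · -3.8513e-04 = -40.44 MPa.
Wall reaction R = σ·A = -40.44·702.2 = -28400 N = -28.4 kN.

-28.4 kN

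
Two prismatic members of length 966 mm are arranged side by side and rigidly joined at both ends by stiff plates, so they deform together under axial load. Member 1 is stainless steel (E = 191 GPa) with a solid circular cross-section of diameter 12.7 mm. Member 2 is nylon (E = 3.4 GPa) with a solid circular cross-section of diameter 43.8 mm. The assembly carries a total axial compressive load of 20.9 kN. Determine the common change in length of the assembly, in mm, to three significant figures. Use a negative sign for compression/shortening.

A_1 = 126.7 mm².
A_2 = 1507 mm².
Equal strain + equilibrium ⇒ each member carries load in proportion to AE: A₁E₁ = 24200000 N, A₂E₂ = 5123000 N, ΣAE = 29320000 N.
δ = PL/ΣAE = -20900·966/29320000 = -0.6886 mm.

-0.689 mm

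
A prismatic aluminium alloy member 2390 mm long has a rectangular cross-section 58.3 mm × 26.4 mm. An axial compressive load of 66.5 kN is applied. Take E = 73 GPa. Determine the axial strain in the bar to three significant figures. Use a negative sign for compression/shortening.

-5.92e-04

A = 1539 mm².
σ = N/A = -43.21 MPa; ε = σ/E = -43.21/73000 = -5.919e-04.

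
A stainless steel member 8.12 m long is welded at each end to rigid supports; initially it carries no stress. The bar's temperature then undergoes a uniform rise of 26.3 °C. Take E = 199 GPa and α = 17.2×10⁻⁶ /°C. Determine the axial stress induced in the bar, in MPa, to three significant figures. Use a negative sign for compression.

Free thermal expansion αLΔT = 17.2e-6 · 8120 · 26.3 = 3.673 mm.
The walls impose strain ε = −(3.673)/8120 = -4.5236e-04; σ = Eε = 199000 · -4.5236e-04 = -90.02 MPa.

-90.0 MPa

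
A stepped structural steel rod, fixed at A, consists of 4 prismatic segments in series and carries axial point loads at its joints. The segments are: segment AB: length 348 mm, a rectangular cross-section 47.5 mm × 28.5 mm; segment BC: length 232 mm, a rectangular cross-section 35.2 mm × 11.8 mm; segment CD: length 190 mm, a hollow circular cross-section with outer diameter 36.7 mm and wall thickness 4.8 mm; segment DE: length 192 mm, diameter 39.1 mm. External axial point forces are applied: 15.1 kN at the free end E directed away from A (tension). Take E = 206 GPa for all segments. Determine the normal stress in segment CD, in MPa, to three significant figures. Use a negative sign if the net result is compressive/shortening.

31.4 MPa

Internal axial forces (sectioning from the free end, tension +): N_DE = 15.1 kN, N_CD = 15.1 kN, N_BC = 15.1 kN, N_AB = 15.1 kN.
A_CD = 481 mm².
σ_CD = N_CD/A_CD = 15100/481 = 31.39 MPa.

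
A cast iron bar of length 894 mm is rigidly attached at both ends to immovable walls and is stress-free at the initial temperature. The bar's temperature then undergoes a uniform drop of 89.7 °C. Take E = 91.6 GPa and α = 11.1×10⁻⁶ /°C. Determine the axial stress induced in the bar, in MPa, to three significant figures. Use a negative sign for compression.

Free thermal expansion αLΔT = 11.1e-6 · 894 · -89.7 = -0.8901 mm.
The walls impose strain ε = −(-0.8901)/894 = 9.9567e-04; σ = Eε = 91600 · 9.9567e-04 = 91.2 MPa.

91.2 MPa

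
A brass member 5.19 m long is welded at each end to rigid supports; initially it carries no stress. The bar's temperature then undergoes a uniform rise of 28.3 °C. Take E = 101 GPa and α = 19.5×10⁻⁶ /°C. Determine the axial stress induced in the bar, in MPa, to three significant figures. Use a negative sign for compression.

Free thermal expansion αLΔT = 19.5e-6 · 5190 · 28.3 = 2.864 mm.
The walls impose strain ε = −(2.864)/5190 = -5.5185e-04; σ = Eε = 101000 · -5.5185e-04 = -55.74 MPa.

-55.7 MPa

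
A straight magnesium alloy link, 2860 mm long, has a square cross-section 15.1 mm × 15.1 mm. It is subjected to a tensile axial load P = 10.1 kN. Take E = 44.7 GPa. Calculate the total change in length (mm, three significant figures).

2.83 mm

A = 228 mm².
δ_mech = NL/(AE) = 10100·2860/(228·44700) = 2.834 mm.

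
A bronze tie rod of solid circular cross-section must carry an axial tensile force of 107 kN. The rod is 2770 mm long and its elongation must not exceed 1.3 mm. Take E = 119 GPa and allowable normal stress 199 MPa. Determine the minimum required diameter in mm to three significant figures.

Required area A ≥ P/σ_allow = 107000/199 = 537.7 mm².
For a solid circular section, d ≥ √(4A/π) = 26.16 mm.
Elongation limit: A ≥ PL/(Eδ_allow) = 107000·2770/(119000·1.3) = 1916 mm² ⇒ d ≥ 49.39 mm.
The elongation limit governs.

49.4 mm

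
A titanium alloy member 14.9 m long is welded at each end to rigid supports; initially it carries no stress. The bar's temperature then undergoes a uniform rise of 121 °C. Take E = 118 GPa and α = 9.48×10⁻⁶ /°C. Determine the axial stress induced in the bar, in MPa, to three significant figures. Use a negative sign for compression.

-135 MPa

Free thermal expansion αLΔT = 9.48e-6 · 14900 · 121 = 17.09 mm.
The walls impose strain ε = −(17.09)/14900 = -1.1471e-03; σ = Eε = 118000 · -1.1471e-03 = -135.4 MPa.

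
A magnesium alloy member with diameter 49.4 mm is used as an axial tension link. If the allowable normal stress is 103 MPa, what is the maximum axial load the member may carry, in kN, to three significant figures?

A = 1917 mm².
P_max = σ_allow · A = 103 · 1917 = 197400 N = 197.4 kN.

197 kN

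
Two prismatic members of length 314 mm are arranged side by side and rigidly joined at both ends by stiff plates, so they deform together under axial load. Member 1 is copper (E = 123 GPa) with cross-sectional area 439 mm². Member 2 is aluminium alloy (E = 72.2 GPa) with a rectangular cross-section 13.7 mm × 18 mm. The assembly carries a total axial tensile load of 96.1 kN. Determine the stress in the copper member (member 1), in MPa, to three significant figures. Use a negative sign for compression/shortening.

A_2 = 246.6 mm².
Equal strain + equilibrium ⇒ each member carries load in proportion to AE: A₁E₁ = 54000000 N, A₂E₂ = 17800000 N, ΣAE = 71800000 N.
σ₁ = P·E₁/ΣAE = 96100·123000/71800000 = 164.6 MPa.

165 MPa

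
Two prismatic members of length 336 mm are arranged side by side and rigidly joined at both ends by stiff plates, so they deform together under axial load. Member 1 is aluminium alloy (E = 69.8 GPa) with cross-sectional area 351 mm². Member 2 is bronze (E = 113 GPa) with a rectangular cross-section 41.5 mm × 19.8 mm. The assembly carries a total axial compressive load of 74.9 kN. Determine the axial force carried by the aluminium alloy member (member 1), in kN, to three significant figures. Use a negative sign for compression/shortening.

-15.6 kN

A_2 = 821.7 mm².
Equal strain + equilibrium ⇒ each member carries load in proportion to AE: A₁E₁ = 24500000 N, A₂E₂ = 92850000 N, ΣAE = 117400000 N.
F₁ = P·A₁E₁/ΣAE = -74900·24500000/117400000 = -15640 N.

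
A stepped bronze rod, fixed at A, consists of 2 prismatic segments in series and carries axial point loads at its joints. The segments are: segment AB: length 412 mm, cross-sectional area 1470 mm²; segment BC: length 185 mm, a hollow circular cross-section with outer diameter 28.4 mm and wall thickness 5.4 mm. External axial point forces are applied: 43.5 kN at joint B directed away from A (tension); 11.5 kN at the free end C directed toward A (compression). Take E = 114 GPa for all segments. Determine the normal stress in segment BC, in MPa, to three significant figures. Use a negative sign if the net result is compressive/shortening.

-29.5 MPa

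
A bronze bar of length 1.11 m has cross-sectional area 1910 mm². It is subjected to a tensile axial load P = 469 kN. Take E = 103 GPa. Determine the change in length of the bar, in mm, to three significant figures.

2.65 mm

δ_mech = NL/(AE) = 469000·1110/(1910·103000) = 2.646 mm.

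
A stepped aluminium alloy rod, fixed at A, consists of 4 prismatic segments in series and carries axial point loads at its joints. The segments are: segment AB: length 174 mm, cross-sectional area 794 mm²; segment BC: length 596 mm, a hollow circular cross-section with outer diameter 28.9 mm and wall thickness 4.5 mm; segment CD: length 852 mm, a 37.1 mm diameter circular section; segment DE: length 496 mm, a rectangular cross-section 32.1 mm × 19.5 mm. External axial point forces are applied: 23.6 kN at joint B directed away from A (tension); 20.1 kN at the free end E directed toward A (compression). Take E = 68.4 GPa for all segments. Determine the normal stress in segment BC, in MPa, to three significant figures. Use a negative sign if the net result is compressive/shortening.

Internal axial forces (sectioning from the free end, tension +): N_DE = -20.1 kN, N_CD = -20.1 kN, N_BC = -20.1 kN, N_AB = 3.5 kN.
A_BC = 344.9 mm².
σ_BC = N_BC/A_BC = -20100/344.9 = -58.27 MPa.

-58.3 MPa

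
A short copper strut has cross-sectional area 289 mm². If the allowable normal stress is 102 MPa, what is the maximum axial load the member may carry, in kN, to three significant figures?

P_max = σ_allow · A = 102 · 289 = 29480 N = 29.48 kN.

29.5 kN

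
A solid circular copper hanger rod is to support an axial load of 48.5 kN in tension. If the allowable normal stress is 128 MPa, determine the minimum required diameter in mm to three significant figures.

22.0 mm

Required area A ≥ P/σ_allow = 48500/128 = 378.9 mm².
For a solid circular section, d ≥ √(4A/π) = 21.96 mm.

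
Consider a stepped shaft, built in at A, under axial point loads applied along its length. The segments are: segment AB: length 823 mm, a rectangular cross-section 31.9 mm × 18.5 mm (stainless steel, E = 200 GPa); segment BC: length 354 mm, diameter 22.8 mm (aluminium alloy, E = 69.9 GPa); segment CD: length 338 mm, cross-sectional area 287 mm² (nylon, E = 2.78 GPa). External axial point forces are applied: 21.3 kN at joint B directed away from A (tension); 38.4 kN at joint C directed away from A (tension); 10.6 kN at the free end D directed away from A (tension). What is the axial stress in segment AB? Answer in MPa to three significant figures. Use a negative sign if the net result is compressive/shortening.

119 MPa

Internal axial forces (sectioning from the free end, tension +): N_CD = 10.6 kN, N_BC = 49 kN, N_AB = 70.3 kN.
A_AB = 590.1 mm².
σ_AB = N_AB/A_AB = 70300/590.1 = 119.1 MPa.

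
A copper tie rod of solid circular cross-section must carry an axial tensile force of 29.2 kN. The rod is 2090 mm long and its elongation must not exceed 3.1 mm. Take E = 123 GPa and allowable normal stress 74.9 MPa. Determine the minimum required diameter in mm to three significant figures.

22.3 mm

Required area A ≥ P/σ_allow = 29200/74.9 = 389.9 mm².
For a solid circular section, d ≥ √(4A/π) = 22.28 mm.
Elongation limit: A ≥ PL/(Eδ_allow) = 29200·2090/(123000·3.1) = 160.1 mm² ⇒ d ≥ 14.28 mm.
The stress limit governs.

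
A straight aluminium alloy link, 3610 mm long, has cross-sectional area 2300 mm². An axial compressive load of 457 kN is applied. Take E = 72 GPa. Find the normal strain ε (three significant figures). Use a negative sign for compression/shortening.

-0.00276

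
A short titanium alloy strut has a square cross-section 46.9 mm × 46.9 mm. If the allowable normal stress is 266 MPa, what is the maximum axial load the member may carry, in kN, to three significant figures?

A = 2200 mm².
P_max = σ_allow · A = 266 · 2200 = 585100 N = 585.1 kN.

585 kN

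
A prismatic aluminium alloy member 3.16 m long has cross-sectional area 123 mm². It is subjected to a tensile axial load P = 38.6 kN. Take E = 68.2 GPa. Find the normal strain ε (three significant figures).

0.00460

σ = N/A = 313.8 MPa; ε = σ/E = 313.8/68200 = 4.601e-03.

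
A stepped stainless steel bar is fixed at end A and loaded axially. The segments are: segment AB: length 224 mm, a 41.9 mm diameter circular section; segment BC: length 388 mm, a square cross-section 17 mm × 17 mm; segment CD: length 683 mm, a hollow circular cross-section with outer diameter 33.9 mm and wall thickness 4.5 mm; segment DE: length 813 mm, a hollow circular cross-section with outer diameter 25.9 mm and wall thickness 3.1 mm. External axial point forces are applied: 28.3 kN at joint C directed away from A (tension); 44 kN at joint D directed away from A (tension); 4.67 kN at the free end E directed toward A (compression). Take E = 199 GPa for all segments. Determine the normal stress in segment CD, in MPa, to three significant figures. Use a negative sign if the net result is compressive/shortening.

Internal axial forces (sectioning from the free end, tension +): N_DE = -4.67 kN, N_CD = 39.33 kN, N_BC = 67.63 kN, N_AB = 67.63 kN.
A_CD = 415.6 mm².
σ_CD = N_CD/A_CD = 39330/415.6 = 94.63 MPa.

94.6 MPa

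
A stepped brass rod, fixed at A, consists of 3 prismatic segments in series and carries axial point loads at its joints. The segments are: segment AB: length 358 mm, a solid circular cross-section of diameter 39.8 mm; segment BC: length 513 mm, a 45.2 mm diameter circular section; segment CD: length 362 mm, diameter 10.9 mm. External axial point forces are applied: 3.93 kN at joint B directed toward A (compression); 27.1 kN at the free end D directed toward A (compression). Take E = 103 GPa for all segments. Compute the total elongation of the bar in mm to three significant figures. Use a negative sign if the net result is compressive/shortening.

Internal axial forces (sectioning from the free end, tension +): N_CD = -27.1 kN, N_BC = -27.1 kN, N_AB = -31.03 kN.
A_AB = 1244 mm².
A_BC = 1605 mm².
A_CD = 93.31 mm².
δ_AB = -31030·358/(1244·103000) = -0.08669 mm
δ_BC = -27100·513/(1605·103000) = -0.08412 mm
δ_CD = -27100·362/(93.31·103000) = -1.021 mm
δ = Σδ_i = -1.192 mm.

-1.19 mm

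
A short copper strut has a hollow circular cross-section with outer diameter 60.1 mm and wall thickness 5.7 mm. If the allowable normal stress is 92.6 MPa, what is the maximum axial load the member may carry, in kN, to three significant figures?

90.2 kN

A = 974.1 mm².
P_max = σ_allow · A = 92.6 · 974.1 = 90210 N = 90.21 kN.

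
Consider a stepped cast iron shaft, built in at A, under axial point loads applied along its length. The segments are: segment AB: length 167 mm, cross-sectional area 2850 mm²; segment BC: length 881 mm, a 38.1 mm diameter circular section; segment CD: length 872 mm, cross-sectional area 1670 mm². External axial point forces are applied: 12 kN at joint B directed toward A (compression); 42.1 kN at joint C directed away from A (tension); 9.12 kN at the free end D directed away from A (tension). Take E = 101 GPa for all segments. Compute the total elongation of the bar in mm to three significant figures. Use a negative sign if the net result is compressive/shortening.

0.462 mm

Internal axial forces (sectioning from the free end, tension +): N_CD = 9.12 kN, N_BC = 51.22 kN, N_AB = 39.22 kN.
A_BC = 1140 mm².
δ_AB = 39220·167/(2850·101000) = 0.02275 mm
δ_BC = 51220·881/(1140·101000) = 0.3919 mm
δ_CD = 9120·872/(1670·101000) = 0.04715 mm
δ = Σδ_i = 0.4618 mm.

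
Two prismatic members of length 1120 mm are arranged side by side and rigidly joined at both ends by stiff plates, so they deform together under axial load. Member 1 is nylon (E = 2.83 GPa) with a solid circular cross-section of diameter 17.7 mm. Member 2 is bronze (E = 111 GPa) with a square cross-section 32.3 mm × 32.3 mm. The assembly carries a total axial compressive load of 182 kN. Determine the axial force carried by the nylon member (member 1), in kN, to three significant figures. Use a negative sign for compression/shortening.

-1.09 kN

A_1 = 246.1 mm².
A_2 = 1043 mm².
Equal strain + equilibrium ⇒ each member carries load in proportion to AE: A₁E₁ = 696300 N, A₂E₂ = 115800000 N, ΣAE = 116500000 N.
F₁ = P·A₁E₁/ΣAE = -182000·696300/116500000 = -1088 N.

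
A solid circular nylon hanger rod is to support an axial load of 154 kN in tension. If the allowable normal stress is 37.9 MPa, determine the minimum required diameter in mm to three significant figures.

71.9 mm

Required area A ≥ P/σ_allow = 154000/37.9 = 4063 mm².
For a solid circular section, d ≥ √(4A/π) = 71.93 mm.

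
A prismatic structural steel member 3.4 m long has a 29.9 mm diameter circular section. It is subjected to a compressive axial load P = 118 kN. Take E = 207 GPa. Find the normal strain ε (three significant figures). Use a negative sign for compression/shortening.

A = 702.2 mm².
σ = N/A = -168.1 MPa; ε = σ/E = -168.1/207000 = -8.119e-04.

-8.12e-04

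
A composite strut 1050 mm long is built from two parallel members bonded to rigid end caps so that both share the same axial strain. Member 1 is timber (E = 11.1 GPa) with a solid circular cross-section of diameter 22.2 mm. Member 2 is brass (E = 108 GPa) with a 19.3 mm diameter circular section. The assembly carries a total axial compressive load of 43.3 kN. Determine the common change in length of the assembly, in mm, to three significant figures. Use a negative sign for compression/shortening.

-1.27 mm

A_1 = 387.1 mm².
A_2 = 292.6 mm².
Equal strain + equilibrium ⇒ each member carries load in proportion to AE: A₁E₁ = 4297000 N, A₂E₂ = 31600000 N, ΣAE = 35890000 N.
δ = PL/ΣAE = -43300·1050/35890000 = -1.267 mm.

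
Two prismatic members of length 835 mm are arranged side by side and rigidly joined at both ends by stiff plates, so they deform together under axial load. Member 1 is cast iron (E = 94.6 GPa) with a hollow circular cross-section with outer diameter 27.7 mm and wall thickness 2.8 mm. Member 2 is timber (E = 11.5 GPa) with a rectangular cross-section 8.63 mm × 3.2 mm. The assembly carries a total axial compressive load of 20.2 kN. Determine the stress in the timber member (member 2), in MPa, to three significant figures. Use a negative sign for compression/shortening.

-11.0 MPa

A_1 = 219 mm².
A_2 = 27.62 mm².
Equal strain + equilibrium ⇒ each member carries load in proportion to AE: A₁E₁ = 20720000 N, A₂E₂ = 317600 N, ΣAE = 21040000 N.
σ₂ = P·E₂/ΣAE = -20200·11500/21040000 = -11.04 MPa.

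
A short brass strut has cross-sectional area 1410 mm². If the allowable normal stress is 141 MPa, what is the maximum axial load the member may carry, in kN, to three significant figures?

P_max = σ_allow · A = 141 · 1410 = 198800 N = 198.8 kN.

199 kN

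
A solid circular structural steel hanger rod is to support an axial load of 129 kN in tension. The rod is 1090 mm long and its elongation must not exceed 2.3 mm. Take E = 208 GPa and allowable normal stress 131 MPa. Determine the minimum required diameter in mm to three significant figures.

Required area A ≥ P/σ_allow = 129000/131 = 984.7 mm².
For a solid circular section, d ≥ √(4A/π) = 35.41 mm.
Elongation limit: A ≥ PL/(Eδ_allow) = 129000·1090/(208000·2.3) = 293.9 mm² ⇒ d ≥ 19.34 mm.
The stress limit governs.

35.4 mm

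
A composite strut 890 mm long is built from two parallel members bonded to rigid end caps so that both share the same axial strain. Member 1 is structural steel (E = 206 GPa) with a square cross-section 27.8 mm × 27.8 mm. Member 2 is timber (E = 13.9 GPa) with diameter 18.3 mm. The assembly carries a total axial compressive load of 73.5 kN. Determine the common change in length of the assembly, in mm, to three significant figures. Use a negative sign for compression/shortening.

A_1 = 772.8 mm².
A_2 = 263 mm².
Equal strain + equilibrium ⇒ each member carries load in proportion to AE: A₁E₁ = 159200000 N, A₂E₂ = 3656000 N, ΣAE = 162900000 N.
δ = PL/ΣAE = -73500·890/162900000 = -0.4017 mm.

-0.402 mm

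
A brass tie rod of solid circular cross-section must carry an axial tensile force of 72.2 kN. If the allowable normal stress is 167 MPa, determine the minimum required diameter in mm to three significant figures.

Required area A ≥ P/σ_allow = 72200/167 = 432.3 mm².
For a solid circular section, d ≥ √(4A/π) = 23.46 mm.

23.5 mm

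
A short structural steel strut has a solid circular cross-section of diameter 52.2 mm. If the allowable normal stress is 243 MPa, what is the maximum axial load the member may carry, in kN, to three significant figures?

520 kN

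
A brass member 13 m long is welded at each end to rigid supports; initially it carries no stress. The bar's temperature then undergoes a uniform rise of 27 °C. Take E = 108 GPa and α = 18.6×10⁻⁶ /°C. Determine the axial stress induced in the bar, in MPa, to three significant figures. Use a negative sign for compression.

-54.2 MPa

Free thermal expansion αLΔT = 18.6e-6 · 13000 · 27 = 6.529 mm.
The walls impose strain ε = −(6.529)/13000 = -5.0220e-04; σ = Eε = 108000 · -5.0220e-04 = -54.24 MPa.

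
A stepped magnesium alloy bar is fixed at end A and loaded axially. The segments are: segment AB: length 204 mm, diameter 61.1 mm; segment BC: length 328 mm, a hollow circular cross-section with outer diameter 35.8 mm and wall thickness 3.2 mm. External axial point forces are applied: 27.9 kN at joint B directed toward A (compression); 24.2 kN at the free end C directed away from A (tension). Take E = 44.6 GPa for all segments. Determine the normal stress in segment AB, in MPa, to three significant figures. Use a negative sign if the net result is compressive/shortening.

-1.26 MPa

Internal axial forces (sectioning from the free end, tension +): N_BC = 24.2 kN, N_AB = -3.7 kN.
A_AB = 2932 mm².
σ_AB = N_AB/A_AB = -3700/2932 = -1.262 MPa.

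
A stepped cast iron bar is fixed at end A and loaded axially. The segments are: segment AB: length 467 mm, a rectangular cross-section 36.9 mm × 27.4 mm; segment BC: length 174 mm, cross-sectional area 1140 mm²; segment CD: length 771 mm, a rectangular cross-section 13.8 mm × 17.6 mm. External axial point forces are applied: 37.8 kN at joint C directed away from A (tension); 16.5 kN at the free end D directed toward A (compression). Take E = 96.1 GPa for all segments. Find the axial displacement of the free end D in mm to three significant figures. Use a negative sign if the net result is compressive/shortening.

-0.409 mm

Internal axial forces (sectioning from the free end, tension +): N_CD = -16.5 kN, N_BC = 21.3 kN, N_AB = 21.3 kN.
A_AB = 1011 mm².
A_CD = 242.9 mm².
δ_AB = 21300·467/(1011·96100) = 0.1024 mm
δ_BC = 21300·174/(1140·96100) = 0.03383 mm
δ_CD = -16500·771/(242.9·96100) = -0.545 mm
δ = Σδ_i = -0.4088 mm.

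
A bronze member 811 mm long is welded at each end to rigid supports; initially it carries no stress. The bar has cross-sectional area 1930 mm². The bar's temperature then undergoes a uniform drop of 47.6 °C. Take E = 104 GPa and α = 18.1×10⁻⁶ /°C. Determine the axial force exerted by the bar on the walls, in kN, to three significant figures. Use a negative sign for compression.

173 kN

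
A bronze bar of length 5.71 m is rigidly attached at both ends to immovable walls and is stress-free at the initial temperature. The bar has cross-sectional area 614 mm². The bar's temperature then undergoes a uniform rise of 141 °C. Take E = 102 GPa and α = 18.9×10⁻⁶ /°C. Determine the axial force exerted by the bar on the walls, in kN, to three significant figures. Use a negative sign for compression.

Free thermal expansion αLΔT = 18.9e-6 · 5710 · 141 = 15.22 mm.
The walls impose strain ε = −(15.22)/5710 = -2.6649e-03; σ = Eε = 102000 · -2.6649e-03 = -271.8 MPa.
Wall reaction R = σ·A = -271.8·614 = -166900 N = -166.9 kN.

-167 kN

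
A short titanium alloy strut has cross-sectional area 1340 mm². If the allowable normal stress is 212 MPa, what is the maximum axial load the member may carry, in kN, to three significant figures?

284 kN

P_max = σ_allow · A = 212 · 1340 = 284100 N = 284.1 kN.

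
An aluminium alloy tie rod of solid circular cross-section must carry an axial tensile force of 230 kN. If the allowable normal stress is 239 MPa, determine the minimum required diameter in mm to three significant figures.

35.0 mm

Required area A ≥ P/σ_allow = 230000/239 = 962.3 mm².
For a solid circular section, d ≥ √(4A/π) = 35 mm.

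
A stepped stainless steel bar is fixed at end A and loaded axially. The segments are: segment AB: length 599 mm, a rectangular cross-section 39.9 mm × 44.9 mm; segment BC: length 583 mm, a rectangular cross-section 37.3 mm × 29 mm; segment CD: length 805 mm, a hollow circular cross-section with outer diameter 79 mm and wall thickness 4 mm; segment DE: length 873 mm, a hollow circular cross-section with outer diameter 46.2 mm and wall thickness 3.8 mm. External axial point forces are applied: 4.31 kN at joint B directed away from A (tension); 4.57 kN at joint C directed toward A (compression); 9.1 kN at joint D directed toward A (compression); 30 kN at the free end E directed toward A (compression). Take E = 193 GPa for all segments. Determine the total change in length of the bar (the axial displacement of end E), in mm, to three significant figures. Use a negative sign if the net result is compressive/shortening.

Internal axial forces (sectioning from the free end, tension +): N_DE = -30 kN, N_CD = -39.1 kN, N_BC = -43.67 kN, N_AB = -39.36 kN.
A_AB = 1792 mm².
A_BC = 1082 mm².
A_CD = 942.5 mm².
A_DE = 506.2 mm².
δ_AB = -39360·599/(1792·193000) = -0.06819 mm
δ_BC = -43670·583/(1082·193000) = -0.122 mm
δ_CD = -39100·805/(942.5·193000) = -0.173 mm
δ_DE = -30000·873/(506.2·193000) = -0.2681 mm
δ = Σδ_i = -0.6313 mm.

-0.631 mm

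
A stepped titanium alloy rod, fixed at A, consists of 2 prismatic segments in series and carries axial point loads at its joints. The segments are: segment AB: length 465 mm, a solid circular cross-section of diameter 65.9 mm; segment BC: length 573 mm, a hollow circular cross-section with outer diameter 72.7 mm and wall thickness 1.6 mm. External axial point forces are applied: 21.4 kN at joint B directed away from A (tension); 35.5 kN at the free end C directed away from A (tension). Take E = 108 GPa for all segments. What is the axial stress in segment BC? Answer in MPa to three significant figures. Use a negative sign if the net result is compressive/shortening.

99.3 MPa

Internal axial forces (sectioning from the free end, tension +): N_BC = 35.5 kN, N_AB = 56.9 kN.
A_BC = 357.4 mm².
σ_BC = N_BC/A_BC = 35500/357.4 = 99.33 MPa.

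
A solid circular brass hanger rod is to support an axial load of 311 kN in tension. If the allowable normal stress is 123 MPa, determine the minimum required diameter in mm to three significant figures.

56.7 mm

Required area A ≥ P/σ_allow = 311000/123 = 2528 mm².
For a solid circular section, d ≥ √(4A/π) = 56.74 mm.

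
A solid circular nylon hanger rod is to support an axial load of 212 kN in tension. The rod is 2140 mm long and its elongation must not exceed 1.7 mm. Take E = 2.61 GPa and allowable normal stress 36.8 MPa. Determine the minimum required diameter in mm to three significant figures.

361 mm

Required area A ≥ P/σ_allow = 212000/36.8 = 5761 mm².
For a solid circular section, d ≥ √(4A/π) = 85.64 mm.
Elongation limit: A ≥ PL/(Eδ_allow) = 212000·2140/(2610·1.7) = 102200 mm² ⇒ d ≥ 360.8 mm.
The elongation limit governs.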